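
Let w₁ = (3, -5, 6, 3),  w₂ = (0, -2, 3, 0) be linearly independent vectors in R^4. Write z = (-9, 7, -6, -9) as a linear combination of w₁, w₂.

Since w₁, w₂ are independent, the coefficients expressing z are uniquely determined by a linear system.
Row-reducing the augmented matrix gives the unique coefficients (c₁, c₂) = (-3, 4).

z = -3w₁ + 4w₂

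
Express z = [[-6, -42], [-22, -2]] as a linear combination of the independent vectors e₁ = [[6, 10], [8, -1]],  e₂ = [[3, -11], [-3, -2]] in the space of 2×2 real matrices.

Take coordinate vectors relative to {E₁₁, E₁₂, E₂₁, E₂₂}.
Set up the augmented matrix [e₁ | e₂ | z] and row-reduce.
The system has the unique solution (c₁, c₂) = (-2, 2).

z = -2e₁ + 2e₂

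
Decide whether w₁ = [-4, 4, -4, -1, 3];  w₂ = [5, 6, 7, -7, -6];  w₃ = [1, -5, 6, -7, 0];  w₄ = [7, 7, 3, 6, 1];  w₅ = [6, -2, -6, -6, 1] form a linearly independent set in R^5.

The matrix [w₁|w₂|w₃|w₄|w₅] has determinant -66829.
A nonzero determinant means the columns are linearly independent.

linearly independent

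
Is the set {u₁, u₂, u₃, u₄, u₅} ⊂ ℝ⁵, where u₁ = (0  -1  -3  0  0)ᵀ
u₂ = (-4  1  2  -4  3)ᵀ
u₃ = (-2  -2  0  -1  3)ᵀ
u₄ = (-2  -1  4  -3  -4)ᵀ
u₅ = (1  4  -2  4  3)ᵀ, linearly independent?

linearly independent

Row-reduce the matrix whose columns are u₁, u₂, u₃, u₄, u₅.
The reduction yields 5 nonzero rows, so the rank is 5.
Since rank = 5 (the number of vectors), the set is linearly independent.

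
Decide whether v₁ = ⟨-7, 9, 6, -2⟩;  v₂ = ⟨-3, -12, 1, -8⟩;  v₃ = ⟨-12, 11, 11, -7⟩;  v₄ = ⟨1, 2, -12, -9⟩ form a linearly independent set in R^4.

linearly independent

Form the 4×4 matrix with these as columns; its determinant is -3385.
A nonzero determinant means the columns are linearly independent.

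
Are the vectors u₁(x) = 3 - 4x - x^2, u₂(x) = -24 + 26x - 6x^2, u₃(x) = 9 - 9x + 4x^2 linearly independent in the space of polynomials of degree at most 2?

linearly dependent

Write each element as a coordinate vector in ℝ³ using {1, x, x^2}.
The matrix [u₁|u₂|u₃] has determinant 0.
A zero determinant means the columns are linearly dependent.
Indeed 2u₁ + u₂ + 2u₃ = 0.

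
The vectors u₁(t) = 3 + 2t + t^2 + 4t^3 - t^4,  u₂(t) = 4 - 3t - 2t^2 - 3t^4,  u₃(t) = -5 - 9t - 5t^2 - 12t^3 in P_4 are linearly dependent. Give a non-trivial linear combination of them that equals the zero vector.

3u₁ - u₂ + u₃ = 0

Write each element as a vector in ℝ⁵ using {1, t, …, t^4}.
Write the vectors as columns of a matrix and find a nonzero vector in its null space.
The free variable yields coefficients (3, -1, 1) (any nonzero multiple also works).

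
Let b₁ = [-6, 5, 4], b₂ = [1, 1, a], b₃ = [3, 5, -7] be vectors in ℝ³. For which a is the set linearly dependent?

a = -17/9

The vectors are dependent exactly when the determinant of the matrix with rows b₁, b₂, b₃ vanishes.
Expanding, det = 45*a + 85.
This vanishes exactly when a = -17/9.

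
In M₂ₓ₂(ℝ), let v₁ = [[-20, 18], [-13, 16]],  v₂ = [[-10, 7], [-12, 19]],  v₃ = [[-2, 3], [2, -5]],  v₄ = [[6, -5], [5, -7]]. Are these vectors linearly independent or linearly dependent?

Take coordinates with respect to the standard basis {E₁₁, E₁₂, E₂₁, E₂₂}.
Row-reduce the matrix whose columns are v₁, v₂, v₃, v₄.
The reduction yields 2 nonzero rows, so the rank is 2.
Since rank 2 < 4, the set is linearly dependent.
Indeed 2v₁ - 3v₂ - 5v₃ = 0.

linearly dependent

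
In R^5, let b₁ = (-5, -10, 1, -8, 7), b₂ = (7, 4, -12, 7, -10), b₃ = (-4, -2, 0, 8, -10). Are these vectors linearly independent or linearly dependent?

Place the vectors as rows of a 3×5 matrix and reduce to echelon form.
The reduction yields 3 nonzero rows, so the rank is 3.
Since rank = 3 (the number of vectors), the set is linearly independent.

linearly independent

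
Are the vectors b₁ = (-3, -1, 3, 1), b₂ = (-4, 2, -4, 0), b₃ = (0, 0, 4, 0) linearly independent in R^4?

Place the vectors as rows of a 3×4 matrix and reduce to echelon form.
The reduction yields 3 nonzero rows, so the rank is 3.
Since rank = 3 (the number of vectors), the set is linearly independent.

linearly independent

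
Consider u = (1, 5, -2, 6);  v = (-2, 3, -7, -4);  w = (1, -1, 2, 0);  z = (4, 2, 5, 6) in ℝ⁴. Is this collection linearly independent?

linearly independent

Form the 4×4 matrix with these as columns; its determinant is 30.
A nonzero determinant means the columns are linearly independent.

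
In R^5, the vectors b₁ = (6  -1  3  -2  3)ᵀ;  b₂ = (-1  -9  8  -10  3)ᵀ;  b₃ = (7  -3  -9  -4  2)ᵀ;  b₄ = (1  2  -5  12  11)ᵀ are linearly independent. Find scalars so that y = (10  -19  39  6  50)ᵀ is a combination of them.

Since b₁, b₂, b₃, b₄ are independent, the coefficients expressing y are uniquely determined by a linear system.
Row-reducing the augmented matrix gives the unique coefficients (c₁, …, c₄) = (4, 3, -2, 3).

y = 4b₁ + 3b₂ - 2b₃ + 3b₄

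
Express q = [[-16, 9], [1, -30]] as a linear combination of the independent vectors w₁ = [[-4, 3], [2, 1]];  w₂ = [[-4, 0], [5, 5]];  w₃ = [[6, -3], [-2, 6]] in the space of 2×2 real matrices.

q = -w₁ - w₂ - 4w₃

Work in coordinates with respect to the standard basis {E₁₁, E₁₂, E₂₁, E₂₂}.
Since w₁, w₂, w₃ are independent, the coefficients expressing q are uniquely determined by a linear system.
Row-reducing the augmented matrix gives the unique coefficients (a₁, a₂, a₃) = (-1, -1, -4).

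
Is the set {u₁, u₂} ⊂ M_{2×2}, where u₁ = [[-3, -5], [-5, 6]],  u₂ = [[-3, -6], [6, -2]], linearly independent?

linearly independent

Write each element as a coordinate vector in ℝ⁴ using {E₁₁, E₁₂, E₂₁, E₂₂}.
Row-reduce the matrix whose columns are u₁, u₂.
The reduction yields 2 nonzero rows, so the rank is 2.
Since rank = 2 (the number of vectors), the set is linearly independent.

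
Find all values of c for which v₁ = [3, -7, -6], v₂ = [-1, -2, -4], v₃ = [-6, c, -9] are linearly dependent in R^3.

The set is linearly dependent precisely when det[v₁; v₂; v₃] = 0.
The determinant works out to 18*c + 21.
Solving 18*c + 21 = 0 yields c = -7/6.

c = -7/6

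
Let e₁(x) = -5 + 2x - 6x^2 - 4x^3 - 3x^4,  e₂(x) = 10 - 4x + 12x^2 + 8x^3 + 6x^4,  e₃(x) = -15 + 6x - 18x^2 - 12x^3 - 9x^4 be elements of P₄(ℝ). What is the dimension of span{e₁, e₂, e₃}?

Represent each element by its coordinate vector in ℝ⁵.
Form the matrix with e₁, e₂, e₃ as columns and reduce.
There is 1 pivot column, so rank = 1.

dim = 1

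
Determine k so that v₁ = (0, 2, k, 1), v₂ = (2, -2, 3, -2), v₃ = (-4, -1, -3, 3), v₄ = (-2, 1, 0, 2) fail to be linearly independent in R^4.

k = 6

The set is linearly dependent precisely when det[v₁; v₂; v₃; v₄] = 0.
Expanding, det = 12 - 2*k.
Solving 12 - 2*k = 0 yields k = 6.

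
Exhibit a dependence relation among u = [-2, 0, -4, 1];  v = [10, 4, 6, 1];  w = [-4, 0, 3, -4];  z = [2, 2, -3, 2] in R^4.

Write the vectors as columns of a matrix and find a nonzero vector in its null space.
A generator of the null space is (3, 1, 0, -2).

3u + v - 2z = 0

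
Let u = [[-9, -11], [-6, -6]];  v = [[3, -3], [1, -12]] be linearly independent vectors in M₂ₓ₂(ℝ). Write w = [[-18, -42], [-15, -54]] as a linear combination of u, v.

w = 3u + 3v

Work in coordinates with respect to the standard basis {E₁₁, E₁₂, E₂₁, E₂₂}.
Solve the system with u, v as columns and w as the right-hand side.
The system has the unique solution (c₁, c₂) = (3, 3).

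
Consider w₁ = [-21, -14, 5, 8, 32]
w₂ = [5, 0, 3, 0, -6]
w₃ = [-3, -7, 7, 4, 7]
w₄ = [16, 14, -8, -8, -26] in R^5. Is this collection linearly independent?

Row-reduce the matrix whose columns are w₁, w₂, w₃, w₄.
The reduction yields 2 nonzero rows, so the rank is 2.
Since rank 2 < 4, the set is linearly dependent.

linearly dependent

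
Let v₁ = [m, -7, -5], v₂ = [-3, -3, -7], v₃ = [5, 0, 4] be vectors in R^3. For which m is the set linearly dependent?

The vectors are dependent exactly when the determinant of the matrix with rows v₁, v₂, v₃ vanishes.
The determinant works out to 86 - 12*m.
This vanishes exactly when m = 43/6.

m = 43/6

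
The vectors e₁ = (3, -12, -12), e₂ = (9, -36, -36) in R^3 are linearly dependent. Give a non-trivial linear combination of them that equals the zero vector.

Write the vectors as columns of a matrix and find a nonzero vector in its null space.
One solution (up to scaling) is (3, -1).

3e₁ - e₂ = 0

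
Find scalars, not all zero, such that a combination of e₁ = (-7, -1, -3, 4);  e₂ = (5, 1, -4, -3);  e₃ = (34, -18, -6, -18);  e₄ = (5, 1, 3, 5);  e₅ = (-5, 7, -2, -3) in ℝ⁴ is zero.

Write the vectors as columns of a matrix and find a nonzero vector in its null space.
A generator of the null space is (2, -3, 1, 2, 3).

2e₁ - 3e₂ + e₃ + 2e₄ + 3e₅ = 0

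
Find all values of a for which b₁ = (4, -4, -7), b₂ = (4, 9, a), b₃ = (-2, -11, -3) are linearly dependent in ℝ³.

a = -1/2

The set is linearly dependent precisely when det[b₁; b₂; b₃] = 0.
Expanding, det = 52*a + 26.
Solving 52*a + 26 = 0 yields a = -1/2.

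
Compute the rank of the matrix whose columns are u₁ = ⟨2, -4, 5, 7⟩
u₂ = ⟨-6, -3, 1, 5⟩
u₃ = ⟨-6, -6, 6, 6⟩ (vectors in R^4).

rank 3

Row-reduce the 3×4 matrix with these as rows.
There are 3 pivot columns, so rank = 3.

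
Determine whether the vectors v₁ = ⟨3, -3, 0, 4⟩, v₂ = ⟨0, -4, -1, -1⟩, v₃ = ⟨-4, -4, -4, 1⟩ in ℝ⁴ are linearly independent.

Place the vectors as rows of a 3×4 matrix and reduce to echelon form.
The reduction yields 3 nonzero rows, so the rank is 3.
Since rank = 3 (the number of vectors), the set is linearly independent.

linearly independent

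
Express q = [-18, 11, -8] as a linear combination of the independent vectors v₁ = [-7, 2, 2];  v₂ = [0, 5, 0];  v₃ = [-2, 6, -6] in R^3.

q = 2v₁ - v₂ + 2v₃

Since v₁, v₂, v₃ are independent, the coefficients expressing q are uniquely determined by a linear system.
Back-substitution yields (a₁, a₂, a₃) = (2, -1, 2).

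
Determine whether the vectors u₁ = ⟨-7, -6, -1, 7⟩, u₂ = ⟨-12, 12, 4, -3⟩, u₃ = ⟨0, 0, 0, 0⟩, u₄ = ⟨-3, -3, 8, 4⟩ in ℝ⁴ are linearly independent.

One of the vectors is the zero vector, so the set is linearly dependent.

linearly dependent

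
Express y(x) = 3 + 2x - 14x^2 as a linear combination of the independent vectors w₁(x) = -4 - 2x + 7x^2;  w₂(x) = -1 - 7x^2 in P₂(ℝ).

Take coordinate vectors relative to {1, x, x^2}.
Set up the augmented matrix [w₁ | w₂ | y] and row-reduce.
Back-substitution yields (α₁, α₂) = (-1, 1).

y = -w₁ + w₂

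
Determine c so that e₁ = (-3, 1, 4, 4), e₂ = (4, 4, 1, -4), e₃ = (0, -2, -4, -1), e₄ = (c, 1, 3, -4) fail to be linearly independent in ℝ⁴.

Dependence holds iff the 4×4 matrix [e₁ e₂ e₃ e₄] is singular.
Cofactor expansion gives det = 25*c - 125.
Setting this to zero gives c = 5.

c = 5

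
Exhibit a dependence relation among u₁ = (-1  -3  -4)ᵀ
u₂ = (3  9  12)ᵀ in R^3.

Set up α₁u₁ + α₂u₂ = 0 and solve the homogeneous system.
One solution (up to scaling) is (3, 1).

3u₁ + u₂ = 0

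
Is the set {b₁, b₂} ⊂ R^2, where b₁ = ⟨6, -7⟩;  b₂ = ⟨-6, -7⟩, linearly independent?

linearly independent

Form the 2×2 matrix with these as columns; its determinant is -84.
A nonzero determinant means the columns are linearly independent.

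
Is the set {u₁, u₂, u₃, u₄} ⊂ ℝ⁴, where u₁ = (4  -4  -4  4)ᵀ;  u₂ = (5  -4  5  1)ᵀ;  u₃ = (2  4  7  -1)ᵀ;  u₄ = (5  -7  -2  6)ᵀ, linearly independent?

Place the vectors as rows of a 4×4 matrix and reduce to echelon form.
The reduction yields 4 nonzero rows, so the rank is 4.
Since rank = 4 (the number of vectors), the set is linearly independent.

linearly independent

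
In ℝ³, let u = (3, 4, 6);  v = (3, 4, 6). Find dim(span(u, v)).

dim = 1

Put the 3×2 matrix [u|v] into echelon form.
The echelon form has 1 nonzero row, so the rank is 1.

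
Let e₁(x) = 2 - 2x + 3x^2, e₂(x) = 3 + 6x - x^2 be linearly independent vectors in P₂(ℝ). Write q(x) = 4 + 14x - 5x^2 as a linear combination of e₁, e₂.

q = -e₁ + 2e₂

Work in coordinates with respect to the standard basis {1, x, x^2}.
Since e₁, e₂ are independent, the coefficients expressing q are uniquely determined by a linear system.
Back-substitution yields (α₁, α₂) = (-1, 2).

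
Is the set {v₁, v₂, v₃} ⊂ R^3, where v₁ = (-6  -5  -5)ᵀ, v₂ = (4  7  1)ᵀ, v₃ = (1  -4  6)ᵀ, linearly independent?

Form the 3×3 matrix with these as columns; its determinant is -46.
A nonzero determinant means the columns are linearly independent.

linearly independent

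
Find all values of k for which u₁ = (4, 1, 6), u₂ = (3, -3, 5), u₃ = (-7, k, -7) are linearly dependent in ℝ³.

Place the vectors as rows of a 3×3 matrix; dependence ⇔ determinant zero.
Cofactor expansion gives det = -2*k - 56.
Solving -2*k - 56 = 0 yields k = -28.

k = -28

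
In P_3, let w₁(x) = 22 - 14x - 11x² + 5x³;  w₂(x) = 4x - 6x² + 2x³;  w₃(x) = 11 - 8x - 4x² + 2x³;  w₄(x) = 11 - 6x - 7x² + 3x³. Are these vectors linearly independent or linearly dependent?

linearly dependent

Write each element as a coordinate vector in ℝ⁴ using {1, x, …, x³}.
Place the vectors as rows of a 4×4 matrix and reduce to echelon form.
The reduction yields 2 nonzero rows, so the rank is 2.
Since rank 2 < 4, the set is linearly dependent.
Indeed 2w₁ - w₂ - 4w₃ = 0.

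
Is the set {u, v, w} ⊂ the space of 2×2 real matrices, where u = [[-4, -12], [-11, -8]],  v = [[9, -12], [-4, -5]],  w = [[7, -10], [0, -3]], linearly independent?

linearly independent

Write each element as a coordinate vector in ℝ⁴ using {E₁₁, E₁₂, E₂₁, E₂₂}.
Place the vectors as rows of a 3×4 matrix and reduce to echelon form.
The reduction yields 3 nonzero rows, so the rank is 3.
Since rank = 3 (the number of vectors), the set is linearly independent.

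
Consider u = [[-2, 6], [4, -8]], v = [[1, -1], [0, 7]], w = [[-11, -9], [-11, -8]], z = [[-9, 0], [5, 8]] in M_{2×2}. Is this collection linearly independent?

linearly independent

Write each element as a coordinate vector in ℝ⁴ using {E₁₁, E₁₂, E₂₁, E₂₂}.
The matrix [u|v|w|z] has determinant 2502.
A nonzero determinant means the columns are linearly independent.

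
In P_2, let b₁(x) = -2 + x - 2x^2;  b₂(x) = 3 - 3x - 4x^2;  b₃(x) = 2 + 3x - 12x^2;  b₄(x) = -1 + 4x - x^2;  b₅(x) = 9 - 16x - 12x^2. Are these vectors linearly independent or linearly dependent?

Write each element as a coordinate vector in ℝ³ using {1, x, x^2}.
There are 5 vectors in a 3-dimensional space, so they cannot be linearly independent.

linearly dependent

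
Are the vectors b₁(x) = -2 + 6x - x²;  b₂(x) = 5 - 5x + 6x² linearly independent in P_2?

linearly independent

Take coordinates with respect to the standard basis {1, x, x²}.
Place the vectors as rows of a 2×3 matrix and reduce to echelon form.
The reduction yields 2 nonzero rows, so the rank is 2.
Since rank = 2 (the number of vectors), the set is linearly independent.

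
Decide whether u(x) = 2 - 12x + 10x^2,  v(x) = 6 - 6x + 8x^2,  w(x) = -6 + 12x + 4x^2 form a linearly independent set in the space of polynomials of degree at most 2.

Take coordinates with respect to the standard basis {1, x, x^2}.
The matrix [u|v|w] has determinant 984.
A nonzero determinant means the columns are linearly independent.

linearly independent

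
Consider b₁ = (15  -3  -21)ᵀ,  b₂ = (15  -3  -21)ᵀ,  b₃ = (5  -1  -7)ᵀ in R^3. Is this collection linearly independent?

linearly dependent

Row-reduce the matrix whose columns are b₁, b₂, b₃.
The reduction yields 1 nonzero row, so the rank is 1.
Since rank 1 < 3, the set is linearly dependent.
Indeed b₁ - b₂ = 0.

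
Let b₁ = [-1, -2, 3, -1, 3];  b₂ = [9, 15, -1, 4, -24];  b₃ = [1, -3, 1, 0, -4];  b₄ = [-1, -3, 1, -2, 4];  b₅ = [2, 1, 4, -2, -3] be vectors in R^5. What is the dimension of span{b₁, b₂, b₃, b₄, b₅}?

4

Form the matrix with b₁, b₂, b₃, b₄, b₅ as columns and reduce.
The echelon form has 4 nonzero rows, so the rank is 4.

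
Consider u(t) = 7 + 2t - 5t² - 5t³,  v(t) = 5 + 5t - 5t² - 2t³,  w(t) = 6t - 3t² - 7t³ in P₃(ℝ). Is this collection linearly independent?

Write each element as a coordinate vector in ℝ⁴ using {1, t, …, t³}.
Row-reduce the matrix whose columns are u, v, w.
The reduction yields 3 nonzero rows, so the rank is 3.
Since rank = 3 (the number of vectors), the set is linearly independent.

linearly independent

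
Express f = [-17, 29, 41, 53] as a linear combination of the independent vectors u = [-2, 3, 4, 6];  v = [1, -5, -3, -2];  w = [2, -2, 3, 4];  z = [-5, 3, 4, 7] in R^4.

f = 2u - 4v + 3w + 3z

Set up the augmented matrix [u | v | w | z | f] and row-reduce.
Back-substitution yields (α₁, …, α₄) = (2, -4, 3, 3).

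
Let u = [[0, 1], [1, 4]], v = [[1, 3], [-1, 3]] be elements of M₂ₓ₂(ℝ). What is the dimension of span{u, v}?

dim = 2

Represent each element by its coordinate vector in ℝ⁴.
Form the matrix with u, v as columns and reduce.
The echelon form has 2 nonzero rows, so the rank is 2.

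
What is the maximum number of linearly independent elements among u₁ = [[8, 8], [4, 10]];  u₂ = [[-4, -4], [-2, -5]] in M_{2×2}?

1

Represent each element by its coordinate vector in ℝ⁴.
Row-reduce the 2×4 matrix with these as rows.
There is 1 pivot column, so rank = 1.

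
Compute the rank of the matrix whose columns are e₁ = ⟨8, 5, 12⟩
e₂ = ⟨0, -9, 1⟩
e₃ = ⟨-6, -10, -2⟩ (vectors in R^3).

rank 3

Apply Gaussian elimination to the matrix whose rows are e₁, e₂, e₃.
Reduction leaves 3 leading entries, giving rank 3.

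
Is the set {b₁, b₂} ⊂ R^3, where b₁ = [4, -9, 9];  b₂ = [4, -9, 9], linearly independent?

linearly dependent

Two of the vectors are equal, giving an immediate dependence.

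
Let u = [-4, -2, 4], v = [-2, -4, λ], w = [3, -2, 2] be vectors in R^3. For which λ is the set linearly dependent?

λ = 44/7

The set is linearly dependent precisely when det[u; v; w] = 0.
Expanding, det = 88 - 14*λ.
Setting this to zero gives λ = 44/7.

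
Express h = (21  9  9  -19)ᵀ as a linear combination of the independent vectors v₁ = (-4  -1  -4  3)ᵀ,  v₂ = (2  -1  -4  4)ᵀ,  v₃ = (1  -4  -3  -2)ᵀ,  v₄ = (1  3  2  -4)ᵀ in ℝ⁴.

h = -3v₁ + 2v₂ + v₃ + 4v₄

Since v₁, v₂, v₃, v₄ are independent, the coefficients expressing h are uniquely determined by a linear system.
The system has the unique solution (α₁, …, α₄) = (-3, 2, 1, 4).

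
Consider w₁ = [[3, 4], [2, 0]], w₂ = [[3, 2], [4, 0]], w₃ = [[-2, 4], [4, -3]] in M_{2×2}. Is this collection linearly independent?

linearly independent

Take coordinates with respect to the standard basis {E₁₁, E₁₂, E₂₁, E₂₂}.
Place the vectors as rows of a 3×4 matrix and reduce to echelon form.
The reduction yields 3 nonzero rows, so the rank is 3.
Since rank = 3 (the number of vectors), the set is linearly independent.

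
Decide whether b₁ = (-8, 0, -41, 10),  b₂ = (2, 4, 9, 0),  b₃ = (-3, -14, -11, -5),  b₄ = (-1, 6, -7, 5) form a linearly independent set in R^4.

Place the vectors as rows of a 4×4 matrix and reduce to echelon form.
The reduction yields 2 nonzero rows, so the rank is 2.
Since rank 2 < 4, the set is linearly dependent.

linearly dependent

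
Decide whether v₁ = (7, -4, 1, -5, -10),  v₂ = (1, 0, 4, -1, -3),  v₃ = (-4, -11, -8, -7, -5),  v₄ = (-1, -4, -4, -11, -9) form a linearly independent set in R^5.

Place the vectors as rows of a 4×5 matrix and reduce to echelon form.
The reduction yields 4 nonzero rows, so the rank is 4.
Since rank = 4 (the number of vectors), the set is linearly independent.

linearly independent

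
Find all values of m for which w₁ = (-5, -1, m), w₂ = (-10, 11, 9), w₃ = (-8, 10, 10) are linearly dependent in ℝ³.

m = -32/3

The vectors are dependent exactly when the determinant of the matrix with rows w₁, w₂, w₃ vanishes.
Cofactor expansion gives det = -12*m - 128.
Setting this to zero gives m = -32/3.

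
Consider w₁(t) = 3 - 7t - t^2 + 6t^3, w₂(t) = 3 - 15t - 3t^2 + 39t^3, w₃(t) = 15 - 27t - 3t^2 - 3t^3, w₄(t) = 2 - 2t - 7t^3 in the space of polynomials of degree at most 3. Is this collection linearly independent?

Write each element as a coordinate vector in ℝ⁴ using {1, t, …, t^3}.
The matrix [w₁|w₂|w₃|w₄] has determinant 0.
A zero determinant means the columns are linearly dependent.

linearly dependent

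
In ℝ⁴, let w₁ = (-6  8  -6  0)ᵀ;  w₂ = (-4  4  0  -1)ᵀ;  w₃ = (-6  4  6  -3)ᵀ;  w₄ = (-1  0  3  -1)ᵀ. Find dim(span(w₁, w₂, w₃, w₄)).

dim = 2

Put the 4×4 matrix [w₁|w₂|w₃|w₄] into echelon form.
Exactly 2 pivots survive; hence the rank is 2.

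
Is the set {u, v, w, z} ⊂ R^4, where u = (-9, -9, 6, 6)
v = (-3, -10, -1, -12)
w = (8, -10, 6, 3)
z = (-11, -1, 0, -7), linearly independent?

The matrix [u|v|w|z] has determinant -8748.
A nonzero determinant means the columns are linearly independent.

linearly independent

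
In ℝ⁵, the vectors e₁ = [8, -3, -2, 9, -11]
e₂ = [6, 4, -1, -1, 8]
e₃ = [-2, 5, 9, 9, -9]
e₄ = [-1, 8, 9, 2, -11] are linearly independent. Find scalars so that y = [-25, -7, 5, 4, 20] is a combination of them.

y = -2e₁ - e₂ + 3e₃ - 3e₄

Write y = a₁e₁ + … + a₄e₄ and equate components.
Back-substitution yields (a₁, …, a₄) = (-2, -1, 3, -3).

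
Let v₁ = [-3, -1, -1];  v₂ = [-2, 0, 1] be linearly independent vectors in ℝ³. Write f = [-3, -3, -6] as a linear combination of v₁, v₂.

Since v₁, v₂ are independent, the coefficients expressing f are uniquely determined by a linear system.
The system has the unique solution (c₁, c₂) = (3, -3).

f = 3v₁ - 3v₂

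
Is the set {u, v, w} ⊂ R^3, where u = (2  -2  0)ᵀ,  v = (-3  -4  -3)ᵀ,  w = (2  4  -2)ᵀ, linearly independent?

Form the 3×3 matrix with these as columns; its determinant is 64.
A nonzero determinant means the columns are linearly independent.

linearly independent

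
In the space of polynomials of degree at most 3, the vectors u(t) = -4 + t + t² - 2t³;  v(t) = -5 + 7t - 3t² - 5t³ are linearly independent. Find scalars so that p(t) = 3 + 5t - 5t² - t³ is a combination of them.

p = -2u + v

Work in coordinates with respect to the standard basis {1, t, …, t³}.
Solve the system with u, v as columns and p as the right-hand side.
Row-reducing the augmented matrix gives the unique coefficients (c₁, c₂) = (-2, 1).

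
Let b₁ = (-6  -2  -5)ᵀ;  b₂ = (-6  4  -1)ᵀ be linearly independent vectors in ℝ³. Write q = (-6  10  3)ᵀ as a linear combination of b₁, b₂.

Solve the system with b₁, b₂ as columns and q as the right-hand side.
Row-reducing the augmented matrix gives the unique coefficients (α₁, α₂) = (-1, 2).

q = -b₁ + 2b₂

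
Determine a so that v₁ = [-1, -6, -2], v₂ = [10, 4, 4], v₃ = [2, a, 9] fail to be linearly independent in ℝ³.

The set is linearly dependent precisely when det[v₁; v₂; v₃] = 0.
Cofactor expansion gives det = 472 - 16*a.
Setting this to zero gives a = 59/2.

a = 59/2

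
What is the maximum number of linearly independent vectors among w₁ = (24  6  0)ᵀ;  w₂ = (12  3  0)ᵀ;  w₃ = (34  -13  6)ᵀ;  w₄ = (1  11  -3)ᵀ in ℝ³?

Form the matrix with w₁, w₂, w₃, w₄ as columns and reduce.
Reduction leaves 2 leading entries, giving rank 2.
(With 4 elements in a 3-dimensional space the rank is at most 3.)

2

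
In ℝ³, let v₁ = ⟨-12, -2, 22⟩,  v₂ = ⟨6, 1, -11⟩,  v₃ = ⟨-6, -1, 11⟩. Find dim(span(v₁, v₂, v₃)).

1

Put the 3×3 matrix [v₁|v₂|v₃] into echelon form.
Exactly 1 pivot survives; hence the rank is 1.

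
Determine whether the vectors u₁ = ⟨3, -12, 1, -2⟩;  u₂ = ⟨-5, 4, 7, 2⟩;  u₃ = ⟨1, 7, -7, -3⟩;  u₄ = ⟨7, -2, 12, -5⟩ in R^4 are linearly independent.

linearly independent

Form the 4×4 matrix with these as columns; its determinant is -3870.
A nonzero determinant means the columns are linearly independent.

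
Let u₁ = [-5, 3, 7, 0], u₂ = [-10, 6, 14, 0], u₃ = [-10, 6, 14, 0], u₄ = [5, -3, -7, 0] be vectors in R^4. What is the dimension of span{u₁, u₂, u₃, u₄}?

1

Put the 4×4 matrix [u₁|u₂|u₃|u₄] into echelon form.
Exactly 1 pivot survives; hence the rank is 1.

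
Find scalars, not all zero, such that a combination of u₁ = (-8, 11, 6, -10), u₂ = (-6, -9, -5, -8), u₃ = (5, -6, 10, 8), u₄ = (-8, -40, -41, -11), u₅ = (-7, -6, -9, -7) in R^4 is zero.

2u₁ - 2u₂ + u₃ + u₄ - u₅ = 0

Row-reduce the matrix with u₁, u₂, u₃, u₄, u₅ as columns; the null space gives the coefficients.
The free variable yields coefficients (2, -2, 1, 1, -1) (any nonzero multiple also works).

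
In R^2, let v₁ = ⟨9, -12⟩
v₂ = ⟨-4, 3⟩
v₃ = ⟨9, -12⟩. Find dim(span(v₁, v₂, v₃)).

Apply Gaussian elimination to the matrix whose rows are v₁, v₂, v₃.
Exactly 2 pivots survive; hence the rank is 2.
(With 3 elements in a 2-dimensional space the rank is at most 2.)

dim = 2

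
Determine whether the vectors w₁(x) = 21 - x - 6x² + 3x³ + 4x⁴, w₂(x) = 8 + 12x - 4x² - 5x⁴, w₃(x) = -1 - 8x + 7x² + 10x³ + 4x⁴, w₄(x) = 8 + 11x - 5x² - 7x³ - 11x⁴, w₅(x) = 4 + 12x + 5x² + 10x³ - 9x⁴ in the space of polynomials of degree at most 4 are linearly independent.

Take coordinates with respect to the standard basis {1, x, …, x⁴}.
Place the vectors as rows of a 5×5 matrix and reduce to echelon form.
The reduction yields 4 nonzero rows, so the rank is 4.
Since rank 4 < 5, the set is linearly dependent.

linearly dependent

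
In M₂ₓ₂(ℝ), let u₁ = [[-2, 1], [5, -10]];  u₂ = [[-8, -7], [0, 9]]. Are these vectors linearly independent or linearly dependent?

Write each element as a coordinate vector in ℝ⁴ using {E₁₁, E₁₂, E₂₁, E₂₂}.
Place the vectors as rows of a 2×4 matrix and reduce to echelon form.
The reduction yields 2 nonzero rows, so the rank is 2.
Since rank = 2 (the number of vectors), the set is linearly independent.

linearly independent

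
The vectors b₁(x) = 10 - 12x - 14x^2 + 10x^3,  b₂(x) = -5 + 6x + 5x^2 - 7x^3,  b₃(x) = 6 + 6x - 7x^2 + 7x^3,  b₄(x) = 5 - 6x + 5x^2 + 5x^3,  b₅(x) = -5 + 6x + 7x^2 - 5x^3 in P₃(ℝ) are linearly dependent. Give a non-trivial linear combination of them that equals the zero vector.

b₁ + 2b₅ = 0

Write each element as a vector in ℝ⁴ using {1, x, …, x^3}.
Set up α₁b₁ + … + α₅b₅ = 0 and solve the homogeneous system.
A generator of the null space is (1, 0, 0, 0, 2).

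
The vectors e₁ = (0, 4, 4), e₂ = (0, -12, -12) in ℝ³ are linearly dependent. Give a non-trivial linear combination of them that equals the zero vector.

3e₁ + e₂ = 0

Set up α₁e₁ + α₂e₂ = 0 and solve the homogeneous system.
The free variable yields coefficients (3, 1) (any nonzero multiple also works).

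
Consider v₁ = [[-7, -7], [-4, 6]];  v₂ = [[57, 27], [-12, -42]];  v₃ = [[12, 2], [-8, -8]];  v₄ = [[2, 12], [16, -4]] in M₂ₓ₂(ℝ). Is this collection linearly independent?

Take coordinates with respect to the standard basis {E₁₁, E₁₂, E₂₁, E₂₂}.
The matrix [v₁|v₂|v₃|v₄] has determinant 0.
A zero determinant means the columns are linearly dependent.
Indeed 3v₁ + v₂ - 3v₃ = 0.

linearly dependent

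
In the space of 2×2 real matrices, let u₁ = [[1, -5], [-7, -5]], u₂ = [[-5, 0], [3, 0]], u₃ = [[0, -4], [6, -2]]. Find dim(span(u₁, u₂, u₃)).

Represent each element by its coordinate vector in ℝ⁴.
Apply Gaussian elimination to the matrix whose rows are u₁, u₂, u₃.
The echelon form has 3 nonzero rows, so the rank is 3.

3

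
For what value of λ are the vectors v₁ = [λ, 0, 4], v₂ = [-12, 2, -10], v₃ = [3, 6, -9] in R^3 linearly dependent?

λ = 52/7

Place the vectors as rows of a 3×3 matrix; dependence ⇔ determinant zero.
Expanding, det = 42*λ - 312.
Setting this to zero gives λ = 52/7.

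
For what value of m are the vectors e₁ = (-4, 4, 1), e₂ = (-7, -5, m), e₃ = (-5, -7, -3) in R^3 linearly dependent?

m = -5/2

The set is linearly dependent precisely when det[e₁; e₂; e₃] = 0.
The determinant works out to -48*m - 120.
This vanishes exactly when m = -5/2.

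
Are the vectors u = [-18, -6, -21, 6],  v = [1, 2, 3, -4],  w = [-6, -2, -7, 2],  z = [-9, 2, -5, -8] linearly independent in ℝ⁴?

Row-reduce the matrix whose columns are u, v, w, z.
The reduction yields 2 nonzero rows, so the rank is 2.
Since rank 2 < 4, the set is linearly dependent.
Indeed u - 3w = 0.

linearly dependent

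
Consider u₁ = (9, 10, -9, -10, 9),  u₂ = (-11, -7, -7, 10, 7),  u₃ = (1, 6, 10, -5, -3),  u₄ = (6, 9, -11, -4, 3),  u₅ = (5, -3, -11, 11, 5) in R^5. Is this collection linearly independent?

linearly independent

The matrix [u₁|u₂|u₃|u₄|u₅] has determinant 136475.
A nonzero determinant means the columns are linearly independent.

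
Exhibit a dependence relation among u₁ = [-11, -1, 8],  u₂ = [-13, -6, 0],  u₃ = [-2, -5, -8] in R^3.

u₁ - u₂ + u₃ = 0

Set up α₁u₁ + … + α₃u₃ = 0 and solve the homogeneous system.
The free variable yields coefficients (1, -1, 1) (any nonzero multiple also works).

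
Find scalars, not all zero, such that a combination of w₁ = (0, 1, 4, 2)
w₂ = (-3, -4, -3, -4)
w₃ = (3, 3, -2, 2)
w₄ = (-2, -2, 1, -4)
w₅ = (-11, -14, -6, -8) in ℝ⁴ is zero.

w₁ - 2w₂ + 3w₃ + 2w₄ + w₅ = 0

Write the vectors as columns of a matrix and find a nonzero vector in its null space.
The free variable yields coefficients (1, -2, 3, 2, 1) (any nonzero multiple also works).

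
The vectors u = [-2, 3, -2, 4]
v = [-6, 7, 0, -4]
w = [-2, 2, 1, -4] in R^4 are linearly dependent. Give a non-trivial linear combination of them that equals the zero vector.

Set up α₁u + … + α₃w = 0 and solve the homogeneous system.
The free variable yields coefficients (1, -1, 2) (any nonzero multiple also works).

u - v + 2w = 0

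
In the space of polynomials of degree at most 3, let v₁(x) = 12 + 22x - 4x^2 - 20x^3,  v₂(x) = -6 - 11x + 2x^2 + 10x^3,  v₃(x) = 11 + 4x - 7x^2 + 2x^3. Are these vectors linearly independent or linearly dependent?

Write each element as a coordinate vector in ℝ⁴ using {1, x, …, x^3}.
One vector is a scalar multiple of another, so the set is dependent.

linearly dependent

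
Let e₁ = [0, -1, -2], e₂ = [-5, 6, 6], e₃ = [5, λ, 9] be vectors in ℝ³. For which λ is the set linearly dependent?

λ = 3/2

The vectors are dependent exactly when the determinant of the matrix with rows e₁, e₂, e₃ vanishes.
Cofactor expansion gives det = 10*λ - 15.
Solving 10*λ - 15 = 0 yields λ = 3/2.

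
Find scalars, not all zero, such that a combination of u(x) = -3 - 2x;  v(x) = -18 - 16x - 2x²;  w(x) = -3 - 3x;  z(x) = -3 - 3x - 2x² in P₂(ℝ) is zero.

2u - v + 3w + z = 0

Write each element as a vector in ℝ³ using {1, x, x²}.
Row-reduce the matrix with u, v, w, z as columns; the null space gives the coefficients.
A generator of the null space is (2, -1, 3, 1).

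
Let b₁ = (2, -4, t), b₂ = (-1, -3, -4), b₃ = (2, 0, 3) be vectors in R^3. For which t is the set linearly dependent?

t = -1/3

Place the vectors as rows of a 3×3 matrix; dependence ⇔ determinant zero.
The determinant works out to 6*t + 2.
This vanishes exactly when t = -1/3.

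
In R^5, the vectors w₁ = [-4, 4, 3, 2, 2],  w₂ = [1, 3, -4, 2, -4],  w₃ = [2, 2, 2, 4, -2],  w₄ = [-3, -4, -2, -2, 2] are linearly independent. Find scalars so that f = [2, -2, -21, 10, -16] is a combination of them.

Write f = a₁w₁ + … + a₄w₄ and equate components.
The system has the unique solution (a₁, …, a₄) = (-1, 4, 3, 4).

f = -w₁ + 4w₂ + 3w₃ + 4w₄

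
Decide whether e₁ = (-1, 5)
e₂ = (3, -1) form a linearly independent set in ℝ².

Form the 2×2 matrix with these as columns; its determinant is -14.
A nonzero determinant means the columns are linearly independent.

linearly independent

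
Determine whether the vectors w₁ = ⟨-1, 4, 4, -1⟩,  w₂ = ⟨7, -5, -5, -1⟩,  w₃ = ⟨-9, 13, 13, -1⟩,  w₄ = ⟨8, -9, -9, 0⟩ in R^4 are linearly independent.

Form the 4×4 matrix with these as columns; its determinant is 0.
A zero determinant means the columns are linearly dependent.

linearly dependent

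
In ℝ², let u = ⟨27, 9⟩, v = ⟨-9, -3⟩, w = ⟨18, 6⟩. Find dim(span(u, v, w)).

Row-reduce the 3×2 matrix with these as rows.
Reduction leaves 1 leading entry, giving rank 1.
(With 3 elements in a 2-dimensional space the rank is at most 2.)

1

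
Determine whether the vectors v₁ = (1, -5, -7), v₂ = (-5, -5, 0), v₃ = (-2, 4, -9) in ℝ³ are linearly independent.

linearly independent

Place the vectors as rows of a 3×3 matrix and reduce to echelon form.
The reduction yields 3 nonzero rows, so the rank is 3.
Since rank = 3 (the number of vectors), the set is linearly independent.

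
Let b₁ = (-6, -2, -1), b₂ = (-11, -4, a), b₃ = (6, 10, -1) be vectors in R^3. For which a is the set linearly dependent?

The set is linearly dependent precisely when det[b₁; b₂; b₃] = 0.
Cofactor expansion gives det = 48*a + 84.
This vanishes exactly when a = -7/4.

a = -7/4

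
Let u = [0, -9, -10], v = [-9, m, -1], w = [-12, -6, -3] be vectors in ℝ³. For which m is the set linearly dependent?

The vectors are dependent exactly when the determinant of the matrix with rows u, v, w vanishes.
Cofactor expansion gives det = -120*m - 405.
Solving -120*m - 405 = 0 yields m = -27/8.

m = -27/8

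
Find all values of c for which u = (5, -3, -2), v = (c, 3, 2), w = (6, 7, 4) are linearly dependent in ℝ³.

c = -5

The vectors are dependent exactly when the determinant of the matrix with rows u, v, w vanishes.
The determinant works out to -2*c - 10.
Setting this to zero gives c = -5.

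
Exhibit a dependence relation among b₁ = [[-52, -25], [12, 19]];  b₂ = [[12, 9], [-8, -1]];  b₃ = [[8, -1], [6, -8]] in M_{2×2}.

b₁ + 3b₂ + 2b₃ = 0

Take coordinates with respect to {E₁₁, E₁₂, E₂₁, E₂₂}.
Solve the homogeneous system with b₁, b₂, b₃ as columns by row-reducing the coefficient matrix.
A generator of the null space is (1, 3, 2).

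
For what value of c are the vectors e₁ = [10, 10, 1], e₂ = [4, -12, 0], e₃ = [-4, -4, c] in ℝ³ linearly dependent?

c = -2/5

The set is linearly dependent precisely when det[e₁; e₂; e₃] = 0.
The determinant works out to -160*c - 64.
Solving -160*c - 64 = 0 yields c = -2/5.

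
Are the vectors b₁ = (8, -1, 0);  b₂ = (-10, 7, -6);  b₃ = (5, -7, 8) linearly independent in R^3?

The matrix [b₁|b₂|b₃] has determinant 62.
A nonzero determinant means the columns are linearly independent.

linearly independent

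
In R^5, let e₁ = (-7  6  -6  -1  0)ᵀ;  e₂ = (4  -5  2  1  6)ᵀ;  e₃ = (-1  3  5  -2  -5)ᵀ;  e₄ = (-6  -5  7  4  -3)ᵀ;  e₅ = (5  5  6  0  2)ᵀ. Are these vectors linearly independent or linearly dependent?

linearly independent

The matrix [e₁|e₂|e₃|e₄|e₅] has determinant 15754.
A nonzero determinant means the columns are linearly independent.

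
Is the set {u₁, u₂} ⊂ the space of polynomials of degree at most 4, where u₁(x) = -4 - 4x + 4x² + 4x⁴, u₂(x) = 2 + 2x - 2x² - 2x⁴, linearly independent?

Take coordinates with respect to the standard basis {1, x, …, x⁴}.
One vector is a scalar multiple of another, so the set is dependent.

linearly dependent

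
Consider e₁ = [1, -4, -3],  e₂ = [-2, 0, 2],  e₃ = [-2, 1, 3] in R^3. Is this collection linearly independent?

linearly independent

Form the 3×3 matrix with these as columns; its determinant is -4.
A nonzero determinant means the columns are linearly independent.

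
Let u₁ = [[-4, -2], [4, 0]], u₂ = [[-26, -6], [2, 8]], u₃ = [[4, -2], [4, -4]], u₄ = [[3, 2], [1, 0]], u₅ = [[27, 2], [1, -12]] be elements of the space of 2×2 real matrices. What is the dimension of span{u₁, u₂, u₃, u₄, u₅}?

Pass to coordinate vectors with respect to the basis {E₁₁, E₁₂, E₂₁, E₂₂}.
Put the 4×5 matrix [u₁|u₂|u₃|u₄|u₅] into echelon form.
The echelon form has 3 nonzero rows, so the rank is 3.
(With 5 elements in a 4-dimensional space the rank is at most 4.)

3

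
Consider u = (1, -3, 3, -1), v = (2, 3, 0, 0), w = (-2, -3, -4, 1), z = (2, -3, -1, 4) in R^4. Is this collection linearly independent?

The matrix [u|v|w|z] has determinant -147.
A nonzero determinant means the columns are linearly independent.

linearly independent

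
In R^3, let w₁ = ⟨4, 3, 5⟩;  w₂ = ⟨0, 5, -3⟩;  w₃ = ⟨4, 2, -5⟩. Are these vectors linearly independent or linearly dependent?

linearly independent

The matrix [w₁|w₂|w₃] has determinant -212.
A nonzero determinant means the columns are linearly independent.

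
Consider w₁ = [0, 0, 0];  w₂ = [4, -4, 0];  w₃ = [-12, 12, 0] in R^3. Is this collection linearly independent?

One of the vectors is the zero vector, so the set is linearly dependent.

linearly dependent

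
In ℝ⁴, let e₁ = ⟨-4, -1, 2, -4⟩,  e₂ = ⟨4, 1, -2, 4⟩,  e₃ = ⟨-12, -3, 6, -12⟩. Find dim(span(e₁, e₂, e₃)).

1

Form the matrix with e₁, e₂, e₃ as columns and reduce.
Reduction leaves 1 leading entry, giving rank 1.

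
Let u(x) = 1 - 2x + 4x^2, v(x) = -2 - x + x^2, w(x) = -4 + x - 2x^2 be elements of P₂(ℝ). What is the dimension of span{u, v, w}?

3

Use coordinates relative to {1, x, x^2}.
Apply Gaussian elimination to the matrix whose rows are u, v, w.
Reduction leaves 3 leading entries, giving rank 3.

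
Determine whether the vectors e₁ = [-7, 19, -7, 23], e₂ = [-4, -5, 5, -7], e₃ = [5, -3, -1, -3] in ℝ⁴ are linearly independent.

Row-reduce the matrix whose columns are e₁, e₂, e₃.
The reduction yields 2 nonzero rows, so the rank is 2.
Since rank 2 < 3, the set is linearly dependent.

linearly dependent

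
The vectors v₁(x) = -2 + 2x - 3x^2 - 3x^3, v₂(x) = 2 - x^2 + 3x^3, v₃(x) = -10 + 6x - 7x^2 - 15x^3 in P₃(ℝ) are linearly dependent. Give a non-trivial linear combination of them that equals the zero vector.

3v₁ - 2v₂ - v₃ = 0

Take coordinates with respect to {1, x, …, x^3}.
Write the vectors as columns of a matrix and find a nonzero vector in its null space.
One solution (up to scaling) is (3, -2, -1).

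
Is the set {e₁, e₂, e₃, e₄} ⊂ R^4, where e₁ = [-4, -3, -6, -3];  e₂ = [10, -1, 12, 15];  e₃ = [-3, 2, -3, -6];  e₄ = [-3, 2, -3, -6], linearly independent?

Two of the vectors are equal, giving an immediate dependence.

linearly dependent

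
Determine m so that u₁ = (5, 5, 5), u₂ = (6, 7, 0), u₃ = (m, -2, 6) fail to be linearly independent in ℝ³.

The set is linearly dependent precisely when det[u₁; u₂; u₃] = 0.
Cofactor expansion gives det = -35*m - 30.
Setting this to zero gives m = -6/7.

m = -6/7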